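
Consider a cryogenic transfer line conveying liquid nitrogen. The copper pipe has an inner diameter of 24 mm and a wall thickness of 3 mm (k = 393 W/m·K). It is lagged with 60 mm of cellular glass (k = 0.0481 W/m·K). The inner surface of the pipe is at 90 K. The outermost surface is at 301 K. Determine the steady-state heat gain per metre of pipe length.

q′ ≈ 39.6 W/m

Cylindrical conduction, so R = ln(r₂/r₁)/(2πkL) per layer, in series:
R_copper pipe wall = ln(15/12)/(2π×393×1) = 9.037×10^-5 K/W
R_cellular glass = ln(75/15)/(2π×0.0481×1) = 5.325 K/W
R_total = 5.325 K/W
Q = ΔT/R_total = 211/5.325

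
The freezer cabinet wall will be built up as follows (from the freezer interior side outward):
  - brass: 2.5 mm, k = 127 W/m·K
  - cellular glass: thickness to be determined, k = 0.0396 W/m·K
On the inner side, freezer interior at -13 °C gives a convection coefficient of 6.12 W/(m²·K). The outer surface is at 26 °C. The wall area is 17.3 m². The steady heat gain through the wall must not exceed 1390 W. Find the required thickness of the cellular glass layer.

L ≈ 12.8 mm

Thermal resistances in series:
R_inner film = 1/(h_i·A) = 1/(6.12×17.3) = 0.009445 K/W
R_brass = L/(kA) = 0.0025/(127×17.3) = 1.138×10^-6 K/W
Sum of the known resistances R_other = 0.009446 K/W
Required total resistance R_tot = ΔT/Q_allow = 39/1390 = 0.02806 K/W
R_cellular glass = R_tot − R_other = 0.01861 K/W
L = R·k·A = 0.01861×0.0396×17.3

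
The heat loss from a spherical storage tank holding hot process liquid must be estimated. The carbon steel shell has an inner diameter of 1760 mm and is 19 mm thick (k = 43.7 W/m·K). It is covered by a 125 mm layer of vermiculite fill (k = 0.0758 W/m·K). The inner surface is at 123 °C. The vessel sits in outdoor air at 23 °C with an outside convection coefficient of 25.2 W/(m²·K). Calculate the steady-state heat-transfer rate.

Q ≈ 687 W

Each spherical layer contributes R = (1/r_i − 1/r_o)/(4πk):
R_carbon steel shell = (1/0.88 − 1/0.899)/(4π×43.7) = 4.373×10^-5 K/W
R_vermiculite fill = (1/0.899 − 1/1.024)/(4π×0.0758) = 0.1426 K/W
R_outer film = 1/(h·4πr_o²) = 1/(25.2×4π×1.024²) = 0.003012 K/W
R_total = 0.1456 K/W
Q = ΔT/R_total = 100/0.1456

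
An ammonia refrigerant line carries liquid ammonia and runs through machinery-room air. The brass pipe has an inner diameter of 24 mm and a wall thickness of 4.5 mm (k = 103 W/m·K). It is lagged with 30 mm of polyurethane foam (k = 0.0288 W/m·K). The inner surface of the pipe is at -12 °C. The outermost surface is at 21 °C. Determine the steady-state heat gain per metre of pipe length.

Treating each annulus and film as a series resistance:
R_brass pipe wall = ln(16.5/12)/(2π×103×1) = 4.921×10^-4 K/W
R_polyurethane foam = ln(46.5/16.5)/(2π×0.0288×1) = 5.726 K/W
R_total = 5.726 K/W
Q = ΔT/R_total = 33/5.726

q′ ≈ 5.76 W/m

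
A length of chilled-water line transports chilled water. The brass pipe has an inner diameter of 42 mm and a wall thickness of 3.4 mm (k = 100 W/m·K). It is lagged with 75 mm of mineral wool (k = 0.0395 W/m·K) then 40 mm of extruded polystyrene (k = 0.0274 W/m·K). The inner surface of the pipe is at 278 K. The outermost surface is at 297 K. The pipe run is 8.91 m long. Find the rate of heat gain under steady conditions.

Q ≈ 22.2 W

For a radial system each layer contributes R = ln(r_out/r_in)/(2πkL); films add R = 1/(hA).
R_brass pipe wall = ln(24.4/21)/(2π×100×8.91) = 2.68×10^-5 K/W
R_mineral wool = ln(99.4/24.4)/(2π×0.0395×8.91) = 0.6352 K/W
R_extruded polystyrene = ln(139.4/99.4)/(2π×0.0274×8.91) = 0.2205 K/W
R_total = 0.8557 K/W
Q = ΔT/R_total = 19/0.8557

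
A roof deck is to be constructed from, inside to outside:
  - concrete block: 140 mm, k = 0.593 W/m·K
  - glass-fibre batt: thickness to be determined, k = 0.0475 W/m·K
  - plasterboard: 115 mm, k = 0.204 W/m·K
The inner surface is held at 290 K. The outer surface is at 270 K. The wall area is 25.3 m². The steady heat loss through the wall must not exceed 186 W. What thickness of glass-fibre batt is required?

L ≈ 91.2 mm

Using the resistance-network approach (series):
R_concrete block = L/(kA) = 0.14/(0.593×25.3) = 0.009332 K/W
R_plasterboard = L/(kA) = 0.115/(0.204×25.3) = 0.02228 K/W
Sum of the known resistances R_other = 0.03161 K/W
Required total resistance R_tot = ΔT/Q_allow = 20/186 = 0.1075 K/W
R_glass-fibre batt = R_tot − R_other = 0.07591 K/W
L = R·k·A = 0.07591×0.0475×25.3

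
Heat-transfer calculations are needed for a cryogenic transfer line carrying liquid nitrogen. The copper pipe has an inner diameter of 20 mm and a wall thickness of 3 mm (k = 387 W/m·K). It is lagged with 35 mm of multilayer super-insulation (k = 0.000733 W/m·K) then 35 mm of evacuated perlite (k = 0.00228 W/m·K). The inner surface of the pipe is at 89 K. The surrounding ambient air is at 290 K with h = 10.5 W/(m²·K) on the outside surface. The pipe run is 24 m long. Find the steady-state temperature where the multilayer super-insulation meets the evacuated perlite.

Treating each annulus and film as a series resistance:
R_copper pipe wall = ln(13/10)/(2π×387×24) = 4.496×10^-6 K/W
R_multilayer super-insulation = ln(48/13)/(2π×0.000733×24) = 11.82 K/W
R_evacuated perlite = ln(83/48)/(2π×0.00228×24) = 1.593 K/W
R_outer film = 1/(h_o·2πr_oL) = 1/(10.5×2π×0.083×24) = 0.007609 K/W
R_total = 13.42 K/W
Q = ΔT/R_total = 201/13.42
Q = 15 W
T_interface = T_inner + Q·ΣR(inner→interface) = 89 + 15×11.82

T ≈ 266 K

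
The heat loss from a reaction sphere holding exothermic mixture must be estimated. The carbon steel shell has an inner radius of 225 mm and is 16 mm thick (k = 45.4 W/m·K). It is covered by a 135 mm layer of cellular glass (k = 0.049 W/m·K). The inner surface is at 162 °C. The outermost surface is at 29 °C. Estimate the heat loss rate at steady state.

For a spherical shell R = (1/r₁ − 1/r₂)/(4πk); film R = 1/(h·4πr²). In series:
R_carbon steel shell = (1/0.225 − 1/0.241)/(4π×45.4) = 5.172×10^-4 K/W
R_cellular glass = (1/0.241 − 1/0.376)/(4π×0.049) = 2.419 K/W
R_total = 2.42 K/W
Q = ΔT/R_total = 133/2.42

Q ≈ 55 W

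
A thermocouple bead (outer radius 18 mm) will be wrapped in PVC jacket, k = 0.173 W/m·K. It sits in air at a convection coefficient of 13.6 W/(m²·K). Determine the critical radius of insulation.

r_cr ≈ 25.4 mm

For a sphere r_cr = 2k/h = 2×0.173/13.6
r_cr = 25.4 mm; since the bare radius (18 mm) is below r_cr, adding a thin layer of insulation will *increase* heat loss.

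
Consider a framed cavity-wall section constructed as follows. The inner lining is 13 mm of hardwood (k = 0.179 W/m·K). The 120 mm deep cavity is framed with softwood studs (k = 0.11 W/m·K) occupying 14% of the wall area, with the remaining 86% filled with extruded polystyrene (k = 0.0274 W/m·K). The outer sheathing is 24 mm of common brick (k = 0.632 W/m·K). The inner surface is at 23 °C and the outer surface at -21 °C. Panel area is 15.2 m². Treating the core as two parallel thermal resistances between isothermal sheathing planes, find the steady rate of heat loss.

Sheathing layers in series; stud and cavity paths in parallel between them.
R_inner = 0.013/(0.179×15.2) = 0.004778 K/W
R_stud  = 0.12/(0.11×0.14×15.2) = 0.5126 K/W
R_cav   = 0.12/(0.0274×0.86×15.2) = 0.335 K/W
1/R_core = 1/R_stud + 1/R_cav → R_core = 0.2026 K/W
R_outer = 0.024/(0.632×15.2) = 0.002498 K/W
R_total = 0.2099 K/W
Q = ΔT/R_total = 44/0.2099

Q ≈ 210 W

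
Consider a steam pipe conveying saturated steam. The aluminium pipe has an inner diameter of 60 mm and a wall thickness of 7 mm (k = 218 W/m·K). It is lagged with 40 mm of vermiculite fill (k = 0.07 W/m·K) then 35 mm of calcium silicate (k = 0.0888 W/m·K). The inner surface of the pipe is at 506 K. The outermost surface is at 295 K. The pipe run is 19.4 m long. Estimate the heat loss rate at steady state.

Q ≈ 1750 W

Treating each annulus and film as a series resistance:
R_aluminium pipe wall = ln(37/30)/(2π×218×19.4) = 7.892×10^-6 K/W
R_vermiculite fill = ln(77/37)/(2π×0.07×19.4) = 0.08589 K/W
R_calcium silicate = ln(112/77)/(2π×0.0888×19.4) = 0.03462 K/W
R_total = 0.1205 K/W
Q = ΔT/R_total = 211/0.1205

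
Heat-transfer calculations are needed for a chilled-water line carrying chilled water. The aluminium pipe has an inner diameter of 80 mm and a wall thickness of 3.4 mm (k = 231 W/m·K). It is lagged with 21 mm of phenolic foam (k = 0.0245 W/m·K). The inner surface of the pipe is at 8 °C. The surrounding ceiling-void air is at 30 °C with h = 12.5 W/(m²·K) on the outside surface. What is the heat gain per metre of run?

Per-layer cylindrical resistances, series-summed:
R_aluminium pipe wall = ln(43.4/40)/(2π×231×1) = 5.621×10^-5 K/W
R_phenolic foam = ln(64.4/43.4)/(2π×0.0245×1) = 2.564 K/W
R_outer film = 1/(h_o·2πr_oL) = 1/(12.5×2π×0.0644×1) = 0.1977 K/W
R_total = 2.761 K/W
Q = ΔT/R_total = 22/2.761

q′ ≈ 7.97 W/m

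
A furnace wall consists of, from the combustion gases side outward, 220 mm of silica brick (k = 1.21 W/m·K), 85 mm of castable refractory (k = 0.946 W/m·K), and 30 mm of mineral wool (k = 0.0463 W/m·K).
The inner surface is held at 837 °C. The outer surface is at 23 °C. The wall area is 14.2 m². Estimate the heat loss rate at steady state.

Model the wall as resistances in series:
R_silica brick = L/(kA) = 0.22/(1.21×14.2) = 0.0128 K/W
R_castable refractory = L/(kA) = 0.085/(0.946×14.2) = 0.006328 K/W
R_mineral wool = L/(kA) = 0.03/(0.0463×14.2) = 0.04563 K/W
R_total = 0.06476 K/W
Q = ΔT / R_total = 814 / 0.06476

Q ≈ 12600 W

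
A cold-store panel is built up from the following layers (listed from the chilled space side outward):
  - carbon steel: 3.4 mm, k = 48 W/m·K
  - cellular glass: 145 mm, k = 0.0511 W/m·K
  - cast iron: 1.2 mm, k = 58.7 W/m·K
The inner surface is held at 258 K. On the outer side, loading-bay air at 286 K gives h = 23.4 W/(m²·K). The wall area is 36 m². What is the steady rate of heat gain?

Q ≈ 350 W

Thermal resistances in series:
R_carbon steel = L/(kA) = 0.0034/(48×36) = 1.968×10^-6 K/W
R_cellular glass = L/(kA) = 0.145/(0.0511×36) = 0.07882 K/W
R_cast iron = L/(kA) = 0.0012/(58.7×36) = 5.679×10^-7 K/W
R_outer film = 1/(h_o·A) = 1/(23.4×36) = 0.001187 K/W
R_total = 0.08001 K/W
Q = ΔT / R_total = 28 / 0.08001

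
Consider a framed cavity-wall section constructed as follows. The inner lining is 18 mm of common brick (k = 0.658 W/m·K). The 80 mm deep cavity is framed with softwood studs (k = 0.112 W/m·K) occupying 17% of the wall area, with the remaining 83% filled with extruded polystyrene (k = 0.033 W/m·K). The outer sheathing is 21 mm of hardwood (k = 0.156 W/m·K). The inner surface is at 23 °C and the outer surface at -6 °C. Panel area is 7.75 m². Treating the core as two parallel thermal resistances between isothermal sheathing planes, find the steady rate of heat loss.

Sheathing layers in series; stud and cavity paths in parallel between them.
R_inner = 0.018/(0.658×7.75) = 0.00353 K/W
R_stud  = 0.08/(0.112×0.17×7.75) = 0.5422 K/W
R_cav   = 0.08/(0.033×0.83×7.75) = 0.3769 K/W
1/R_core = 1/R_stud + 1/R_cav → R_core = 0.2223 K/W
R_outer = 0.021/(0.156×7.75) = 0.01737 K/W
R_total = 0.2432 K/W
Q = ΔT/R_total = 29/0.2432

Q ≈ 119 W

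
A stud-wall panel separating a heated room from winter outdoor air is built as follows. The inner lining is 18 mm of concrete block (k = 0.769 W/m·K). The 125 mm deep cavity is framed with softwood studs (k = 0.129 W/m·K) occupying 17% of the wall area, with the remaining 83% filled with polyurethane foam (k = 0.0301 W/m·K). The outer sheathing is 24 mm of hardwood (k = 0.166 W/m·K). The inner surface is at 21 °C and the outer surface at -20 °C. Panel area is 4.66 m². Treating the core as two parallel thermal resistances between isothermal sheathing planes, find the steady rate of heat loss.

Sheathing layers in series; stud and cavity paths in parallel between them.
R_inner = 0.018/(0.769×4.66) = 0.005023 K/W
R_stud  = 0.125/(0.129×0.17×4.66) = 1.223 K/W
R_cav   = 0.125/(0.0301×0.83×4.66) = 1.074 K/W
1/R_core = 1/R_stud + 1/R_cav → R_core = 0.5718 K/W
R_outer = 0.024/(0.166×4.66) = 0.03103 K/W
R_total = 0.6078 K/W
Q = ΔT/R_total = 41/0.6078

Q ≈ 67.5 W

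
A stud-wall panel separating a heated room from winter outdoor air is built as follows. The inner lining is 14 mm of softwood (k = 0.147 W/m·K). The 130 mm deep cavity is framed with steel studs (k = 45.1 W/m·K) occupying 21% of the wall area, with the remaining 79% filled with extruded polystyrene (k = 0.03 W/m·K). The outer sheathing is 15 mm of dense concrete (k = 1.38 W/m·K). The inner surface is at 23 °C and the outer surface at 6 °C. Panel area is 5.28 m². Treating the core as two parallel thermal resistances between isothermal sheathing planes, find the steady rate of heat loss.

Q ≈ 749 W

Sheathing layers in series; stud and cavity paths in parallel between them.
R_inner = 0.014/(0.147×5.28) = 0.01804 K/W
R_stud  = 0.13/(45.1×0.21×5.28) = 0.0026 K/W
R_cav   = 0.13/(0.03×0.79×5.28) = 1.039 K/W
1/R_core = 1/R_stud + 1/R_cav → R_core = 0.002593 K/W
R_outer = 0.015/(1.38×5.28) = 0.002059 K/W
R_total = 0.02269 K/W
Q = ΔT/R_total = 17/0.02269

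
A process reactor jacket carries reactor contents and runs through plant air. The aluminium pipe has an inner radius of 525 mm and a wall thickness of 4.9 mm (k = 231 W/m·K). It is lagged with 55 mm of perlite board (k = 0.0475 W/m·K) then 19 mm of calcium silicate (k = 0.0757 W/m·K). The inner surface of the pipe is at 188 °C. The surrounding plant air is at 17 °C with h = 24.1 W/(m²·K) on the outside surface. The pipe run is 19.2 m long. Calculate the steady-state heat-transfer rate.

Q ≈ 8030 W

For a radial system each layer contributes R = ln(r_out/r_in)/(2πkL); films add R = 1/(hA).
R_aluminium pipe wall = ln(529.9/525)/(2π×231×19.2) = 3.334×10^-7 K/W
R_perlite board = ln(584.9/529.9)/(2π×0.0475×19.2) = 0.01723 K/W
R_calcium silicate = ln(603.9/584.9)/(2π×0.0757×19.2) = 0.003501 K/W
R_outer film = 1/(h_o·2πr_oL) = 1/(24.1×2π×0.6039×19.2) = 5.696×10^-4 K/W
R_total = 0.0213 K/W
Q = ΔT/R_total = 171/0.0213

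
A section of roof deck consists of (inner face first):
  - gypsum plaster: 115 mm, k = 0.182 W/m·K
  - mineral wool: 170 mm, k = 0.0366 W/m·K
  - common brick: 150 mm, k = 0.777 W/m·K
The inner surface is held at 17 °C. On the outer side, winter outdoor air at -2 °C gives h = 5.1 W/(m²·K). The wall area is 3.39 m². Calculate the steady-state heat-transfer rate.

Q ≈ 11.4 W

Using the resistance-network approach (series):
R_gypsum plaster = L/(kA) = 0.115/(0.182×3.39) = 0.1864 K/W
R_mineral wool = L/(kA) = 0.17/(0.0366×3.39) = 1.37 K/W
R_common brick = L/(kA) = 0.15/(0.777×3.39) = 0.05695 K/W
R_outer film = 1/(h_o·A) = 1/(5.1×3.39) = 0.05784 K/W
R_total = 1.671 K/W
Q = ΔT / R_total = 19 / 1.671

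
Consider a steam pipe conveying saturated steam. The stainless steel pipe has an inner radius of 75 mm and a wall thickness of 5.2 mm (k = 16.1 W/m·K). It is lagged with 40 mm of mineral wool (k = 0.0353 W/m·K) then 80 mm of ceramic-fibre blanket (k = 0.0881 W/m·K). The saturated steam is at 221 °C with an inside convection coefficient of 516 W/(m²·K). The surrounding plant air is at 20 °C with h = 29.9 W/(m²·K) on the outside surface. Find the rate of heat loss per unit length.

Per-layer cylindrical resistances, series-summed:
R_inner film = 1/(h_i·2πr₁L) = 1/(516×2π×0.075×1) = 0.004113 K/W
R_stainless steel pipe wall = ln(80.2/75)/(2π×16.1×1) = 6.627×10^-4 K/W
R_mineral wool = ln(120.2/80.2)/(2π×0.0353×1) = 1.824 K/W
R_ceramic-fibre blanket = ln(200.2/120.2)/(2π×0.0881×1) = 0.9216 K/W
R_outer film = 1/(h_o·2πr_oL) = 1/(29.9×2π×0.2002×1) = 0.02659 K/W
R_total = 2.777 K/W
Q = ΔT/R_total = 201/2.777

q′ ≈ 72.4 W/m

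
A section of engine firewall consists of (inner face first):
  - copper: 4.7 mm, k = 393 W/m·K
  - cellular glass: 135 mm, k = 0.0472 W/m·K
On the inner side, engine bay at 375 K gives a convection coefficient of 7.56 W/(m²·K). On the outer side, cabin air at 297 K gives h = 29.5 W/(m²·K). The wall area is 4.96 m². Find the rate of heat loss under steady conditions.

Treating each layer as a thermal resistance in series:
R_inner film = 1/(h_i·A) = 1/(7.56×4.96) = 0.02667 K/W
R_copper = L/(kA) = 0.0047/(393×4.96) = 2.411×10^-6 K/W
R_cellular glass = L/(kA) = 0.135/(0.0472×4.96) = 0.5766 K/W
R_outer film = 1/(h_o·A) = 1/(29.5×4.96) = 0.006834 K/W
R_total = 0.6102 K/W
Q = ΔT / R_total = 78 / 0.6102

Q ≈ 128 W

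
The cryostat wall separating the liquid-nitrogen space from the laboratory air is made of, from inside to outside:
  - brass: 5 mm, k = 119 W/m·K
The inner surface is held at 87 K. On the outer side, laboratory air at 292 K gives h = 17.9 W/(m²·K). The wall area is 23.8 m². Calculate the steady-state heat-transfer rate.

Thermal resistances in series:
R_brass = L/(kA) = 0.005/(119×23.8) = 1.765×10^-6 K/W
R_outer film = 1/(h_o·A) = 1/(17.9×23.8) = 0.002347 K/W
R_total = 0.002349 K/W
Q = ΔT / R_total = 205 / 0.002349

Q ≈ 87300 W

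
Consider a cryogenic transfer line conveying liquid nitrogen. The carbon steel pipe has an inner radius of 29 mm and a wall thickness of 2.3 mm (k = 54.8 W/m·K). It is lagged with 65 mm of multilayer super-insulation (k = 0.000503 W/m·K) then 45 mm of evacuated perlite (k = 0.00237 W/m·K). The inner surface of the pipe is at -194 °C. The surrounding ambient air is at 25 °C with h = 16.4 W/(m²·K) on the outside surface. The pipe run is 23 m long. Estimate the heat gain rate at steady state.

Q ≈ 13.2 W

Per-layer cylindrical resistances, series-summed:
R_carbon steel pipe wall = ln(31.3/29)/(2π×54.8×23) = 9.637×10^-6 K/W
R_multilayer super-insulation = ln(96.3/31.3)/(2π×0.000503×23) = 15.46 K/W
R_evacuated perlite = ln(141.3/96.3)/(2π×0.00237×23) = 1.119 K/W
R_outer film = 1/(h_o·2πr_oL) = 1/(16.4×2π×0.1413×23) = 0.002986 K/W
R_total = 16.58 K/W
Q = ΔT/R_total = 219/16.58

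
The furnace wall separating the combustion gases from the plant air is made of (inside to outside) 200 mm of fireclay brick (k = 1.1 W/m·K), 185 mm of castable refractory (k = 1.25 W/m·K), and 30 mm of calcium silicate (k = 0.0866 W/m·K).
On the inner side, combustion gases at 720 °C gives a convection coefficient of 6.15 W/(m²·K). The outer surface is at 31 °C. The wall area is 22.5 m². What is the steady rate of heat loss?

Series thermal resistances:
R_inner film = 1/(h_i·A) = 1/(6.15×22.5) = 0.007227 K/W
R_fireclay brick = L/(kA) = 0.2/(1.1×22.5) = 0.008081 K/W
R_castable refractory = L/(kA) = 0.185/(1.25×22.5) = 0.006578 K/W
R_calcium silicate = L/(kA) = 0.03/(0.0866×22.5) = 0.0154 K/W
R_total = 0.03728 K/W
Q = ΔT / R_total = 689 / 0.03728

Q ≈ 18500 W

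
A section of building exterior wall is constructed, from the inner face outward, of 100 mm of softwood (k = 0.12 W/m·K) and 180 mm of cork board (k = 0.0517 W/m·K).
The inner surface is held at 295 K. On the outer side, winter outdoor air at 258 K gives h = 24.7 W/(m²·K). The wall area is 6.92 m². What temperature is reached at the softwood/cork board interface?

T ≈ 288 K

Treating each layer as a thermal resistance in series:
R_softwood = L/(kA) = 0.1/(0.12×6.92) = 0.1204 K/W
R_cork board = L/(kA) = 0.18/(0.0517×6.92) = 0.5031 K/W
R_outer film = 1/(h_o·A) = 1/(24.7×6.92) = 0.005851 K/W
R_total = 0.6294 K/W;  Q = ΔT/R_total = 37/0.6294 = 58.79 W
T_interface = T_inner − Q·ΣR(inner→interface) = 295 − 58.8×0.1204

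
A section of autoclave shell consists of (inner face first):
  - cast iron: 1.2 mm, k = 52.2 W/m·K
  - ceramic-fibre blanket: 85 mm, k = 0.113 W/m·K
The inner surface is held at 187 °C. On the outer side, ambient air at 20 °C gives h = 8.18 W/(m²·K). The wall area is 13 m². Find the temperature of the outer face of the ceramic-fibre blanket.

Using the resistance-network approach (series):
R_cast iron = L/(kA) = 0.0012/(52.2×13) = 1.768×10^-6 K/W
R_ceramic-fibre blanket = L/(kA) = 0.085/(0.113×13) = 0.05786 K/W
R_outer film = 1/(h_o·A) = 1/(8.18×13) = 0.009404 K/W
R_total = 0.06727 K/W;  Q = ΔT/R_total = 167/0.06727 = 2483 W
T_interface = T_inner − Q·ΣR(inner→interface) = 187 − 2480×0.05786

T ≈ 43.3 °C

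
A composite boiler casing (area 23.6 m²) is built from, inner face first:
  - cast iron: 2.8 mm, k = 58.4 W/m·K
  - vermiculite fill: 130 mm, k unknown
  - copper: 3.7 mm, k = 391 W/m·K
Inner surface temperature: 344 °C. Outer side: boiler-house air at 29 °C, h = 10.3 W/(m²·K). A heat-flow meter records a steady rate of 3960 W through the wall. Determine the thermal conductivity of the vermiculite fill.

Treating each layer as a thermal resistance in series:
R_cast iron = L/(kA) = 0.0028/(58.4×23.6) = 2.032×10^-6 K/W
R_copper = L/(kA) = 0.0037/(391×23.6) = 4.01×10^-7 K/W
R_outer film = 1/(h_o·A) = 1/(10.3×23.6) = 0.004114 K/W
Sum of known resistances R_other = 0.004116 K/W
Total R = ΔT/Q = 315/3960 = 0.07955 K/W
R_vermiculite fill = R_total − R_other = 0.07543 K/W
k = L/(R·A) = 0.13/(0.07543×23.6)

k ≈ 0.073 W/(m·K)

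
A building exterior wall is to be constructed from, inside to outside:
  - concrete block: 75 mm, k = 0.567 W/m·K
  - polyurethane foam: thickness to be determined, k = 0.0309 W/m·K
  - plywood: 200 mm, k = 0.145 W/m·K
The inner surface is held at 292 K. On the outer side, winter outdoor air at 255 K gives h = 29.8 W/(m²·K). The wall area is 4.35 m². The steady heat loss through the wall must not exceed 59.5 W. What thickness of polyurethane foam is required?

L ≈ 35.8 mm

Model the wall as resistances in series:
R_concrete block = L/(kA) = 0.075/(0.567×4.35) = 0.03041 K/W
R_plywood = L/(kA) = 0.2/(0.145×4.35) = 0.3171 K/W
R_outer film = 1/(h_o·A) = 1/(29.8×4.35) = 0.007714 K/W
Sum of the known resistances R_other = 0.3552 K/W
Required total resistance R_tot = ΔT/Q_allow = 37/59.5 = 0.6218 K/W
R_polyurethane foam = R_tot − R_other = 0.2666 K/W
L = R·k·A = 0.2666×0.0309×4.35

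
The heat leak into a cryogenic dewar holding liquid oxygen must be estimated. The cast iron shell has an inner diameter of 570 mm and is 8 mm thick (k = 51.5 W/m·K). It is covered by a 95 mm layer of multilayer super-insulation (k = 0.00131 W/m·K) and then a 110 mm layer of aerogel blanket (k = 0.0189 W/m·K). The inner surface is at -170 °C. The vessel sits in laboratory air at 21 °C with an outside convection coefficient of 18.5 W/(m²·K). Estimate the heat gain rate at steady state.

Q ≈ 3.59 W

Spherical conduction: R = (1/r_in − 1/r_out)/(4πk) per layer; series-sum.
R_cast iron shell = (1/0.285 − 1/0.293)/(4π×51.5) = 1.48×10^-4 K/W
R_multilayer super-insulation = (1/0.293 − 1/0.388)/(4π×0.00131) = 50.76 K/W
R_aerogel blanket = (1/0.388 − 1/0.498)/(4π×0.0189) = 2.397 K/W
R_outer film = 1/(h·4πr_o²) = 1/(18.5×4π×0.498²) = 0.01734 K/W
R_total = 53.18 K/W
Q = ΔT/R_total = 191/53.18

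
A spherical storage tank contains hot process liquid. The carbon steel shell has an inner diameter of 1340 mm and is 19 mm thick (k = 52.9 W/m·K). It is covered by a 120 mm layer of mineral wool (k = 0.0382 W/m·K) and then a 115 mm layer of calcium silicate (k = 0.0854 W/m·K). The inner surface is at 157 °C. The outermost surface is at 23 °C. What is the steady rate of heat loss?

Q ≈ 226 W

For a spherical shell R = (1/r₁ − 1/r₂)/(4πk); film R = 1/(h·4πr²). In series:
R_carbon steel shell = (1/0.67 − 1/0.689)/(4π×52.9) = 6.191×10^-5 K/W
R_mineral wool = (1/0.689 − 1/0.809)/(4π×0.0382) = 0.4485 K/W
R_calcium silicate = (1/0.809 − 1/0.924)/(4π×0.0854) = 0.1434 K/W
R_total = 0.5919 K/W
Q = ΔT/R_total = 134/0.5919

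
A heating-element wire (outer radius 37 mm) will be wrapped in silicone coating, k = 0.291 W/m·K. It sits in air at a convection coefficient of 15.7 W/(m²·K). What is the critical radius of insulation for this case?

r_cr ≈ 18.5 mm

For a cylinder r_cr = k/h = 0.291/15.7
r_cr = 18.5 mm; since the bare radius (37 mm) is above r_cr, any added insulation will reduce heat loss.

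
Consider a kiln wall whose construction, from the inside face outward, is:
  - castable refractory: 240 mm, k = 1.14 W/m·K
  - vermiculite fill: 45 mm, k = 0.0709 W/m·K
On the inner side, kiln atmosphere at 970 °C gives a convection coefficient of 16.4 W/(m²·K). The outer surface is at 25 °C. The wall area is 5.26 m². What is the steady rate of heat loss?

Q ≈ 5490 W

Treating each layer as a thermal resistance in series:
R_inner film = 1/(h_i·A) = 1/(16.4×5.26) = 0.01159 K/W
R_castable refractory = L/(kA) = 0.24/(1.14×5.26) = 0.04002 K/W
R_vermiculite fill = L/(kA) = 0.045/(0.0709×5.26) = 0.1207 K/W
R_total = 0.1723 K/W
Q = ΔT / R_total = 945 / 0.1723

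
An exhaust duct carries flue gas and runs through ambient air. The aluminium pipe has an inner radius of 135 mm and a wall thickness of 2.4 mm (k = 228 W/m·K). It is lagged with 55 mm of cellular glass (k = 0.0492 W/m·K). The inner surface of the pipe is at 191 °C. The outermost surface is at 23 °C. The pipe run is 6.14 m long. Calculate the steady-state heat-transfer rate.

Q ≈ 947 W

Radial resistances (cylindrical: R_cond = ln(r_o/r_i)/(2πkL), R_conv = 1/(h·2πrL)):
R_aluminium pipe wall = ln(137.4/135)/(2π×228×6.14) = 2.003×10^-6 K/W
R_cellular glass = ln(192.4/137.4)/(2π×0.0492×6.14) = 0.1774 K/W
R_total = 0.1774 K/W
Q = ΔT/R_total = 168/0.1774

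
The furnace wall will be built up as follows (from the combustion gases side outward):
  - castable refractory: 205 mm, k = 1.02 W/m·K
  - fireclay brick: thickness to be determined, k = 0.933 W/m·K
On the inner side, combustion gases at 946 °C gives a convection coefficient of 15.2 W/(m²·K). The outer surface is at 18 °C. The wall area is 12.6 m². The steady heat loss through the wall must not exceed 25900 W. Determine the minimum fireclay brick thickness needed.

L ≈ 172 mm

Thermal resistances in series:
R_inner film = 1/(h_i·A) = 1/(15.2×12.6) = 0.005221 K/W
R_castable refractory = L/(kA) = 0.205/(1.02×12.6) = 0.01595 K/W
Sum of the known resistances R_other = 0.02117 K/W
Required total resistance R_tot = ΔT/Q_allow = 928/25900 = 0.03583 K/W
R_fireclay brick = R_tot − R_other = 0.01466 K/W
L = R·k·A = 0.01466×0.933×12.6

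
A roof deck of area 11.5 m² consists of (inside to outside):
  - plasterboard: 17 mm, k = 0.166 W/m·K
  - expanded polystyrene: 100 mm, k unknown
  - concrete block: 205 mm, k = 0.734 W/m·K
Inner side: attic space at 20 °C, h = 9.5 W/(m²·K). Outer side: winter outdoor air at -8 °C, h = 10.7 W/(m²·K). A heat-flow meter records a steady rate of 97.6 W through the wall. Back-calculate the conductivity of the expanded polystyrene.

k ≈ 0.0368 W/(m·K)

Treating each layer as a thermal resistance in series:
R_inner film = 1/(h_i·A) = 1/(9.5×11.5) = 0.009153 K/W
R_plasterboard = L/(kA) = 0.017/(0.166×11.5) = 0.008905 K/W
R_concrete block = L/(kA) = 0.205/(0.734×11.5) = 0.02429 K/W
R_outer film = 1/(h_o·A) = 1/(10.7×11.5) = 0.008127 K/W
Sum of known resistances R_other = 0.05047 K/W
Total R = ΔT/Q = 28/97.6 = 0.2869 K/W
R_expanded polystyrene = R_total − R_other = 0.2364 K/W
k = L/(R·A) = 0.1/(0.2364×11.5)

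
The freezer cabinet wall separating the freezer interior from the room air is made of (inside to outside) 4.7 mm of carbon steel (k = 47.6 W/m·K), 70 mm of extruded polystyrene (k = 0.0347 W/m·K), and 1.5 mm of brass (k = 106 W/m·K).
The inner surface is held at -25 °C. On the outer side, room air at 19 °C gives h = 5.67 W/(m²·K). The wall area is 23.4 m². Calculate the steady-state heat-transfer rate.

Series thermal resistances:
R_carbon steel = L/(kA) = 0.0047/(47.6×23.4) = 4.22×10^-6 K/W
R_extruded polystyrene = L/(kA) = 0.07/(0.0347×23.4) = 0.08621 K/W
R_brass = L/(kA) = 0.0015/(106×23.4) = 6.047×10^-7 K/W
R_outer film = 1/(h_o·A) = 1/(5.67×23.4) = 0.007537 K/W
R_total = 0.09375 K/W
Q = ΔT / R_total = 44 / 0.09375

Q ≈ 469 W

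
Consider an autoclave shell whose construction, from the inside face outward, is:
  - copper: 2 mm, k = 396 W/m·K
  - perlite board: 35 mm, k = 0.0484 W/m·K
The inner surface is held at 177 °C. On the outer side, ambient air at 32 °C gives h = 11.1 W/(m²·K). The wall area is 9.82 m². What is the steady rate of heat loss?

Thermal resistances in series:
R_copper = L/(kA) = 0.002/(396×9.82) = 5.143×10^-7 K/W
R_perlite board = L/(kA) = 0.035/(0.0484×9.82) = 0.07364 K/W
R_outer film = 1/(h_o·A) = 1/(11.1×9.82) = 0.009174 K/W
R_total = 0.08281 K/W
Q = ΔT / R_total = 145 / 0.08281

Q ≈ 1750 W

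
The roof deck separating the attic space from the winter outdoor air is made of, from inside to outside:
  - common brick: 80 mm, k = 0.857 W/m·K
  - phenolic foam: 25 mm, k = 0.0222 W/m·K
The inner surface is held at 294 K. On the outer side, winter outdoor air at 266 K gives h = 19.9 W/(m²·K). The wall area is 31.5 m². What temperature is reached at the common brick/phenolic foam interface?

T ≈ 292 K

Using the resistance-network approach (series):
R_common brick = L/(kA) = 0.08/(0.857×31.5) = 0.002963 K/W
R_phenolic foam = L/(kA) = 0.025/(0.0222×31.5) = 0.03575 K/W
R_outer film = 1/(h_o·A) = 1/(19.9×31.5) = 0.001595 K/W
R_total = 0.04031 K/W;  Q = ΔT/R_total = 28/0.04031 = 694.6 W
T_interface = T_inner − Q·ΣR(inner→interface) = 294 − 695×0.002963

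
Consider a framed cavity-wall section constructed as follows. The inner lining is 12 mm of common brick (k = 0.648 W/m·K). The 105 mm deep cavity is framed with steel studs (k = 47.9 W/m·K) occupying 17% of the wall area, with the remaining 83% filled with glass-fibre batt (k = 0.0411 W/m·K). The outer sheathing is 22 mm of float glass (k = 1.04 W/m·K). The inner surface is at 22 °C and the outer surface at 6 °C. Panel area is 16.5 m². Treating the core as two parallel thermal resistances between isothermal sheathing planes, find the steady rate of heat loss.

Sheathing layers in series; stud and cavity paths in parallel between them.
R_inner = 0.012/(0.648×16.5) = 0.001122 K/W
R_stud  = 0.105/(47.9×0.17×16.5) = 7.815×10^-4 K/W
R_cav   = 0.105/(0.0411×0.83×16.5) = 0.1865 K/W
1/R_core = 1/R_stud + 1/R_cav → R_core = 7.782×10^-4 K/W
R_outer = 0.022/(1.04×16.5) = 0.001282 K/W
R_total = 0.003183 K/W
Q = ΔT/R_total = 16/0.003183

Q ≈ 5030 W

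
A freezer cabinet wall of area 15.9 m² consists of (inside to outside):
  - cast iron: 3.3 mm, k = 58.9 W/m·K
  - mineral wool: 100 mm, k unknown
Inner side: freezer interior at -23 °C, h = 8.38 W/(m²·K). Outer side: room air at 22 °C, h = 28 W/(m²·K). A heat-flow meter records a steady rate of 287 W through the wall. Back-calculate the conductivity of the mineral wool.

Using the resistance-network approach (series):
R_inner film = 1/(h_i·A) = 1/(8.38×15.9) = 0.007505 K/W
R_cast iron = L/(kA) = 0.0033/(58.9×15.9) = 3.524×10^-6 K/W
R_outer film = 1/(h_o·A) = 1/(28×15.9) = 0.002246 K/W
Sum of known resistances R_other = 0.009755 K/W
Total R = ΔT/Q = 45/287 = 0.1568 K/W
R_mineral wool = R_total − R_other = 0.147 K/W
k = L/(R·A) = 0.1/(0.147×15.9)

k ≈ 0.0428 W/(m·K)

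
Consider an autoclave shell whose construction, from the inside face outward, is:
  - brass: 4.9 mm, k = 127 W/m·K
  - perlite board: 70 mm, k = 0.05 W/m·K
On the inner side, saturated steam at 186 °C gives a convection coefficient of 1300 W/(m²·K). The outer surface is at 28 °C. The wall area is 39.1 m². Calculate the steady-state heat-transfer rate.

Q ≈ 4410 W

Model the wall as resistances in series:
R_inner film = 1/(h_i·A) = 1/(1300×39.1) = 1.967×10^-5 K/W
R_brass = L/(kA) = 0.0049/(127×39.1) = 9.868×10^-7 K/W
R_perlite board = L/(kA) = 0.07/(0.05×39.1) = 0.03581 K/W
R_total = 0.03583 K/W
Q = ΔT / R_total = 158 / 0.03583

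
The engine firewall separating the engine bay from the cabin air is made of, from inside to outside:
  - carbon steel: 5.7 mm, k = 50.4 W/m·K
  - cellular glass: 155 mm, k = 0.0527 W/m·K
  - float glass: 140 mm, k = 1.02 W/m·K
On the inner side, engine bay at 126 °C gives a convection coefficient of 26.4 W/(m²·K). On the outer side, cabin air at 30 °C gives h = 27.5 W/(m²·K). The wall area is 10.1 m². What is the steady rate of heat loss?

Thermal resistances in series:
R_inner film = 1/(h_i·A) = 1/(26.4×10.1) = 0.00375 K/W
R_carbon steel = L/(kA) = 0.0057/(50.4×10.1) = 1.12×10^-5 K/W
R_cellular glass = L/(kA) = 0.155/(0.0527×10.1) = 0.2912 K/W
R_float glass = L/(kA) = 0.14/(1.02×10.1) = 0.01359 K/W
R_outer film = 1/(h_o·A) = 1/(27.5×10.1) = 0.0036 K/W
R_total = 0.3122 K/W
Q = ΔT / R_total = 96 / 0.3122

Q ≈ 308 W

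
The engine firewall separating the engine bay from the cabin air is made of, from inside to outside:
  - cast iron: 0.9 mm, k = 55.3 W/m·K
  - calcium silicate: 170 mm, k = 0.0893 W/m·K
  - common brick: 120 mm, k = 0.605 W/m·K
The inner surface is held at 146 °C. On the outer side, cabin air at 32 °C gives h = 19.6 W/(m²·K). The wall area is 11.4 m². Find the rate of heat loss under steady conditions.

Model the wall as resistances in series:
R_cast iron = L/(kA) = 0.0009/(55.3×11.4) = 1.428×10^-6 K/W
R_calcium silicate = L/(kA) = 0.17/(0.0893×11.4) = 0.167 K/W
R_common brick = L/(kA) = 0.12/(0.605×11.4) = 0.0174 K/W
R_outer film = 1/(h_o·A) = 1/(19.6×11.4) = 0.004475 K/W
R_total = 0.1889 K/W
Q = ΔT / R_total = 114 / 0.1889

Q ≈ 604 W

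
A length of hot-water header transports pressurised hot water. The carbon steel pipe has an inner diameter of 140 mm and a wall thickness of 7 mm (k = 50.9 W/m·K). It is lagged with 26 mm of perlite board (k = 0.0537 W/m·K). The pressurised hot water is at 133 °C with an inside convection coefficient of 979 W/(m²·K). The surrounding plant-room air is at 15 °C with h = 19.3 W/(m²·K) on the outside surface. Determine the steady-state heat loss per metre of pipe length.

Radial resistances (cylindrical: R_cond = ln(r_o/r_i)/(2πkL), R_conv = 1/(h·2πrL)):
R_inner film = 1/(h_i·2πr₁L) = 1/(979×2π×0.07×1) = 0.002322 K/W
R_carbon steel pipe wall = ln(77/70)/(2π×50.9×1) = 2.98×10^-4 K/W
R_perlite board = ln(103/77)/(2π×0.0537×1) = 0.8622 K/W
R_outer film = 1/(h_o·2πr_oL) = 1/(19.3×2π×0.103×1) = 0.08006 K/W
R_total = 0.9449 K/W
Q = ΔT/R_total = 118/0.9449

q′ ≈ 125 W/m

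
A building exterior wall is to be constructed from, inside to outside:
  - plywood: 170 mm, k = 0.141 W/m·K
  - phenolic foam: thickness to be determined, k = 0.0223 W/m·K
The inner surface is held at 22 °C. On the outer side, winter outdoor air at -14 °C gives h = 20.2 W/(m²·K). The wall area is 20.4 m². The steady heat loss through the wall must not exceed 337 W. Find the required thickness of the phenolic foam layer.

Series thermal resistances:
R_plywood = L/(kA) = 0.17/(0.141×20.4) = 0.0591 K/W
R_outer film = 1/(h_o·A) = 1/(20.2×20.4) = 0.002427 K/W
Sum of the known resistances R_other = 0.06153 K/W
Required total resistance R_tot = ΔT/Q_allow = 36/337 = 0.1068 K/W
R_phenolic foam = R_tot − R_other = 0.0453 K/W
L = R·k·A = 0.0453×0.0223×20.4

L ≈ 20.6 mm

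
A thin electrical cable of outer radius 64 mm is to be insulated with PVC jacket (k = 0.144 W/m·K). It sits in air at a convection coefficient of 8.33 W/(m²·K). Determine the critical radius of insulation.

r_cr ≈ 17.3 mm

For a cylinder r_cr = k/h = 0.144/8.33
r_cr = 17.3 mm; since the bare radius (64 mm) is above r_cr, any added insulation will reduce heat loss.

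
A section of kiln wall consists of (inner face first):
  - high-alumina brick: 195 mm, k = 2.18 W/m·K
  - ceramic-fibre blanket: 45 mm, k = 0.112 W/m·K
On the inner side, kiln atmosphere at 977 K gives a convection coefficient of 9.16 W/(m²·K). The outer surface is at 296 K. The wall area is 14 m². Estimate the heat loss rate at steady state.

Q ≈ 15900 W

Model the wall as resistances in series:
R_inner film = 1/(h_i·A) = 1/(9.16×14) = 0.007798 K/W
R_high-alumina brick = L/(kA) = 0.195/(2.18×14) = 0.006389 K/W
R_ceramic-fibre blanket = L/(kA) = 0.045/(0.112×14) = 0.0287 K/W
R_total = 0.04289 K/W
Q = ΔT / R_total = 681 / 0.04289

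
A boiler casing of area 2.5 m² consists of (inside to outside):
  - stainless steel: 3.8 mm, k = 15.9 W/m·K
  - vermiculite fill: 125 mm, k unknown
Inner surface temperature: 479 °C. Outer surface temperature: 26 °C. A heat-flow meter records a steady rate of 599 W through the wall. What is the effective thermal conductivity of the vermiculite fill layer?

Treating each layer as a thermal resistance in series:
R_stainless steel = L/(kA) = 0.0038/(15.9×2.5) = 9.56×10^-5 K/W
Sum of known resistances R_other = 9.56×10^-5 K/W
Total R = ΔT/Q = 453/599 = 0.7563 K/W
R_vermiculite fill = R_total − R_other = 0.7562 K/W
k = L/(R·A) = 0.125/(0.7562×2.5)

k ≈ 0.0661 W/(m·K)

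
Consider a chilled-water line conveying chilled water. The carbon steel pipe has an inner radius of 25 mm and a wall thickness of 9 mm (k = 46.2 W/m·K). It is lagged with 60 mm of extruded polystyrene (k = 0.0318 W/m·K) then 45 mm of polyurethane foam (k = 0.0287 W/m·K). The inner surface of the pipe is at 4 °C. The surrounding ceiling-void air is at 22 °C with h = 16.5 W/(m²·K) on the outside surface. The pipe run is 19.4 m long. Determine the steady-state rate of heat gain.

Radial resistances (cylindrical: R_cond = ln(r_o/r_i)/(2πkL), R_conv = 1/(h·2πrL)):
R_carbon steel pipe wall = ln(34/25)/(2π×46.2×19.4) = 5.46×10^-5 K/W
R_extruded polystyrene = ln(94/34)/(2π×0.0318×19.4) = 0.2624 K/W
R_polyurethane foam = ln(139/94)/(2π×0.0287×19.4) = 0.1118 K/W
R_outer film = 1/(h_o·2πr_oL) = 1/(16.5×2π×0.139×19.4) = 0.003577 K/W
R_total = 0.3778 K/W
Q = ΔT/R_total = 18/0.3778

Q ≈ 47.6 W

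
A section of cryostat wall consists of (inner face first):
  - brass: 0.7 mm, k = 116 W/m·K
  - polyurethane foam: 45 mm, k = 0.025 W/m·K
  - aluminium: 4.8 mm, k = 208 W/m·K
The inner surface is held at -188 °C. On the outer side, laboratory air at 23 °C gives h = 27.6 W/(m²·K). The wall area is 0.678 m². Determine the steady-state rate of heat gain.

Thermal resistances in series:
R_brass = L/(kA) = 0.0007/(116×0.678) = 8.9×10^-6 K/W
R_polyurethane foam = L/(kA) = 0.045/(0.025×0.678) = 2.655 K/W
R_aluminium = L/(kA) = 0.0048/(208×0.678) = 3.404×10^-5 K/W
R_outer film = 1/(h_o·A) = 1/(27.6×0.678) = 0.05344 K/W
R_total = 2.708 K/W
Q = ΔT / R_total = 211 / 2.708

Q ≈ 77.9 W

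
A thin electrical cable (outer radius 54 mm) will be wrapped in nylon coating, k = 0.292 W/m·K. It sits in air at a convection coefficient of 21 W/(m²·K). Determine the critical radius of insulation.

For a cylinder r_cr = k/h = 0.292/21
r_cr = 13.9 mm; since the bare radius (54 mm) is above r_cr, any added insulation will reduce heat loss.

r_cr ≈ 13.9 mm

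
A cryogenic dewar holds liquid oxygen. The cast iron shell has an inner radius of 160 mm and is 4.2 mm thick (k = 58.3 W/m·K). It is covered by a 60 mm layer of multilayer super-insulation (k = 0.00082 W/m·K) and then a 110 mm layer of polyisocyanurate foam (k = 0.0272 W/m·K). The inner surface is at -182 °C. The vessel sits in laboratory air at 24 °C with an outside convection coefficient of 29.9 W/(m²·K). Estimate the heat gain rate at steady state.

Each spherical layer contributes R = (1/r_i − 1/r_o)/(4πk):
R_cast iron shell = (1/0.16 − 1/0.1642)/(4π×58.3) = 2.182×10^-4 K/W
R_multilayer super-insulation = (1/0.1642 − 1/0.2242)/(4π×0.00082) = 158.2 K/W
R_polyisocyanurate foam = (1/0.2242 − 1/0.3342)/(4π×0.0272) = 4.295 K/W
R_outer film = 1/(h·4πr_o²) = 1/(29.9×4π×0.3342²) = 0.02383 K/W
R_total = 162.5 K/W
Q = ΔT/R_total = 206/162.5

Q ≈ 1.27 W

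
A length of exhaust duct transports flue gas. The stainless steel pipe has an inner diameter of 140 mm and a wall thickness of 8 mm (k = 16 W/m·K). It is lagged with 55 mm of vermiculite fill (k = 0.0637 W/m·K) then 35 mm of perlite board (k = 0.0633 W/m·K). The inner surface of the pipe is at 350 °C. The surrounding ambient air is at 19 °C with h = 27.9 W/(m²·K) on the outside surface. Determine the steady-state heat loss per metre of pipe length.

q′ ≈ 169 W/m

Cylindrical conduction, so R = ln(r₂/r₁)/(2πkL) per layer, in series:
R_stainless steel pipe wall = ln(78/70)/(2π×16×1) = 0.001076 K/W
R_vermiculite fill = ln(133/78)/(2π×0.0637×1) = 1.333 K/W
R_perlite board = ln(168/133)/(2π×0.0633×1) = 0.5874 K/W
R_outer film = 1/(h_o·2πr_oL) = 1/(27.9×2π×0.168×1) = 0.03396 K/W
R_total = 1.956 K/W
Q = ΔT/R_total = 331/1.956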